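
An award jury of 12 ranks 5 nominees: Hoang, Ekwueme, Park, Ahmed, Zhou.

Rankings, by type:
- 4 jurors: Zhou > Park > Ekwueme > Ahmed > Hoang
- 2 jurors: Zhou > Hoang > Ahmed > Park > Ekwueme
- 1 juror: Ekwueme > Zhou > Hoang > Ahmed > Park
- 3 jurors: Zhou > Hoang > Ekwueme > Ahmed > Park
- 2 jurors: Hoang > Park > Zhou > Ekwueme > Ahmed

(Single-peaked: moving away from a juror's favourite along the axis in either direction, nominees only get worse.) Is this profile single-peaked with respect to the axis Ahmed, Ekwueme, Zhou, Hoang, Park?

Axis positions: Ahmed=1, Ekwueme=2, Zhou=3, Hoang=4, Park=5.
Type 1: ranking walks positions 3-5-2-1-4; Park is ranked above Hoang even though Hoang lies between Park and the peak Zhou on the axis — preferences dip and rise again. Not single-peaked.
Type 2: ranking walks positions 3-4-1-5-2; Ahmed is ranked above Ekwueme even though Ekwueme lies between Ahmed and the peak Zhou on the axis — preferences dip and rise again. Not single-peaked.
Type 3 (peak Ekwueme at position 2): ranking walks positions 2-3-4-1-5, expanding outward from the peak — single-peaked.
Type 4 (peak Zhou at position 3): ranking walks positions 3-4-2-1-5, expanding outward from the peak — single-peaked.
Type 5 (peak Hoang at position 4): ranking walks positions 4-5-3-2-1, expanding outward from the peak — single-peaked.
Type 1 violates single-peakedness, so the profile is not single-peaked on this axis.

no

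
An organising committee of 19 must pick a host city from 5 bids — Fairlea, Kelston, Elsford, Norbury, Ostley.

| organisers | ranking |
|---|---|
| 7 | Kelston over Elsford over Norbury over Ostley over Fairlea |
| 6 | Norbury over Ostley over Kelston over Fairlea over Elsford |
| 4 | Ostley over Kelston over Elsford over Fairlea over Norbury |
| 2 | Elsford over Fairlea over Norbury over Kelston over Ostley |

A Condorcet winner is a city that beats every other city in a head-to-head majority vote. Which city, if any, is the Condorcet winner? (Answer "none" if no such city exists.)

none

Pairwise majorities:
Fairlea vs Kelston: Kelston, 17–2.
Fairlea vs Elsford: Elsford wins 13–6.
Fairlea vs Norbury: Norbury wins 13–6.
Fairlea vs Ostley: Ostley wins 17–2.
Kelston vs Elsford: Kelston wins 17–2.
Kelston vs Norbury: Kelston wins 11–8.
Kelston–Ostley: Ostley 10–9.
Elsford vs Norbury: Elsford wins 13–6.
Elsford–Ostley: Ostley 10–9.
Norbury–Ostley: Norbury 15–4.
Each city drops at least one matchup (Fairlea loses to Kelston; Kelston loses to Ostley; Elsford loses to Kelston; Norbury loses to Kelston; Ostley loses to Norbury); the cycle Kelston beats Norbury beats Ostley beats Kelston rules out a Condorcet winner.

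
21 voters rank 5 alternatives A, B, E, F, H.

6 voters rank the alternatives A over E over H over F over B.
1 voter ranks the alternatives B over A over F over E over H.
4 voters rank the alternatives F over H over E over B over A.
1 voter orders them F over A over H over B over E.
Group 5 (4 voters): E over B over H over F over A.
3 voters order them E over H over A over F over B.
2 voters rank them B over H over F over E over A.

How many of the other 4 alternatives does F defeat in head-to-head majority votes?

F against each rival (21 voters):
F vs A: 4+1+4+2 = 11 for F, 10 for A — F by 11–10.
F–B: F 14–7.
F vs E: F is ranked higher on 1+4+1+2 = 8 ballots, E on 13. E wins 13–8.
F vs H: 6 to 15, H.
F beats A, B; loses to E, H — 2 pairwise wins.

2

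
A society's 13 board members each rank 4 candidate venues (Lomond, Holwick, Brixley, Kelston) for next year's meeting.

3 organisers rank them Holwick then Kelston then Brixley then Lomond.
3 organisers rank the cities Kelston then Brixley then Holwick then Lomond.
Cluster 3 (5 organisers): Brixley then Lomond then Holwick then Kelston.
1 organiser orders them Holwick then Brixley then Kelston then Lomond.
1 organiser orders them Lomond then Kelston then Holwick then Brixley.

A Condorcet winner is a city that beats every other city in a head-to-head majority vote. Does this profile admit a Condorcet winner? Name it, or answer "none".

none

Check each pair by majority over 13 ballots:
Lomond vs Holwick: Lomond is ranked higher on 5+1 = 6 ballots, Holwick on 7. Holwick wins 7–6.
Lomond vs Brixley: Lomond is ranked higher on 1 ballot, Brixley on 12. Brixley wins 12–1.
Lomond vs Kelston: Lomond is ranked higher on 5+1 = 6 ballots, Kelston on 7. Kelston wins 7–6.
Holwick vs Brixley: Holwick preferred on 3+1+1 = 5 ballots; Brixley wins 8–5.
Holwick vs Kelston: 9 to 4, Holwick.
Brixley vs Kelston: Brixley preferred on 5+1 = 6 ballots; Kelston wins 7–6.
Each city drops at least one matchup (Lomond loses to Holwick; Holwick loses to Brixley; Brixley loses to Kelston; Kelston loses to Holwick); the cycle Holwick > Kelston > Brixley > Holwick rules out a Condorcet winner.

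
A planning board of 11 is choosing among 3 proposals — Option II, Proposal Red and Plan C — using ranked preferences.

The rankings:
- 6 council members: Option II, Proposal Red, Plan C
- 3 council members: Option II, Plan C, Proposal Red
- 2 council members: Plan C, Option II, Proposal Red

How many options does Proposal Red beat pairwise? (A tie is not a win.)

1

Proposal Red against each rival (11 council members):
Proposal Red vs Option II: Option II, 11–0.
Proposal Red vs Plan C: 6 for Proposal Red, 5 for Plan C — Proposal Red by 6–5.
Proposal Red beats Plan C; loses to Option II — 1 pairwise win.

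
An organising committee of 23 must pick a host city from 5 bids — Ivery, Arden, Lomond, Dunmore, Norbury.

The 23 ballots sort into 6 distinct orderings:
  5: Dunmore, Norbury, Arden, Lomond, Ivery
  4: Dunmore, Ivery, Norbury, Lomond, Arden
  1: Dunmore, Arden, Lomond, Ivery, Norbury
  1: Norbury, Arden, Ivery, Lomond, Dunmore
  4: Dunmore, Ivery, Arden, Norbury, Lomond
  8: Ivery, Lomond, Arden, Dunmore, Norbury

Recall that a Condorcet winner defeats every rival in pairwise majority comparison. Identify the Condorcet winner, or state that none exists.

Dunmore

Head-to-head results (23 organisers):
Ivery vs Arden: 16 to 7, Ivery.
Ivery vs Lomond: 4+1+4+8 = 17 for Ivery, 6 for Lomond — Ivery by 17–6.
Ivery vs Dunmore: Ivery is ranked higher on 1+8 = 9 ballots, Dunmore on 14. Dunmore wins 14–9.
Ivery vs Norbury: Ivery is ranked higher on 4+1+4+8 = 17 ballots, Norbury on 6. Ivery wins 17–6.
Arden vs Lomond: 5+1+1+4 = 11 for Arden, 12 for Lomond — Lomond by 12–11.
Arden vs Dunmore: 9 to 14, Dunmore.
Arden vs Norbury: Arden is ranked higher on 1+4+8 = 13 ballots, Norbury on 10. Arden wins 13–10.
Lomond vs Dunmore: Lomond preferred on 1+8 = 9 ballots; Dunmore wins 14–9.
Lomond vs Norbury: 1+8 = 9 for Lomond, 14 for Norbury — Norbury by 14–9.
Dunmore vs Norbury: Dunmore is ranked higher on 5+4+1+4+8 = 22 ballots, Norbury on 1. Dunmore wins 22–1.
Dunmore defeats every rival head-to-head and is the Condorcet winner.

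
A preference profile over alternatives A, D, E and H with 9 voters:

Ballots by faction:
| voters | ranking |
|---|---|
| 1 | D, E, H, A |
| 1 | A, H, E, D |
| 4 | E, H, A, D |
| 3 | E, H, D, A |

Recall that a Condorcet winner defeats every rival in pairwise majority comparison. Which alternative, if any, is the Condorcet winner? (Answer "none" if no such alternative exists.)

Pairwise majorities:
A vs D: A is ranked higher on 1+4 = 5 ballots, D on 4. A wins 5–4.
A vs E: 1 to 8, E.
A vs H: 1 to 8, H.
D vs E: 1 for D, 8 for E — E by 8–1.
D vs H: 1 for D, 8 for H — H by 8–1.
E vs H: 8 to 1, E.
E wins every pairwise contest, so E is the Condorcet winner.

E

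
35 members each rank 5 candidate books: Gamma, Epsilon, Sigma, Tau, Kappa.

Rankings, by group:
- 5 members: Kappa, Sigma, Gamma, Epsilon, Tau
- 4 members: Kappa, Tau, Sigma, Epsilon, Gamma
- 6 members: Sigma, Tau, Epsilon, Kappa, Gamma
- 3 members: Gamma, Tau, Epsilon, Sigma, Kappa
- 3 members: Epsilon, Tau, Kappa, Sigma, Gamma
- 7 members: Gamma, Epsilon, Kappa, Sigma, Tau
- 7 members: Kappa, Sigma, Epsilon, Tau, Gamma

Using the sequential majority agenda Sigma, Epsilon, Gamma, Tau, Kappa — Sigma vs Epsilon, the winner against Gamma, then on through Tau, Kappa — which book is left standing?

Kappa

Round 1: Sigma vs Epsilon — 22–13, Sigma advances.
Round 2: Sigma vs Gamma — 25–10, Sigma advances.
Round 3: Sigma vs Tau — 25–10, Sigma advances.
Round 4: Sigma vs Kappa — 9–26, Kappa advances.
Kappa survives the agenda.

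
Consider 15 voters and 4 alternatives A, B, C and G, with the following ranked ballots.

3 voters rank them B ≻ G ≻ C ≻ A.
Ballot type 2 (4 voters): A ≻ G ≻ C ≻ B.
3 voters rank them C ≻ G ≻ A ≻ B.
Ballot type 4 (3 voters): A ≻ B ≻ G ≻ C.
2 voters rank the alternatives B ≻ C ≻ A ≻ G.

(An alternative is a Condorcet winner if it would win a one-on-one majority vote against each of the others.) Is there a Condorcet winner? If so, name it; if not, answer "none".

Check each pair by majority over 15 ballots:
A vs B: A is ranked higher on 4+3+3 = 10 ballots, B on 5. A wins 10–5.
A vs C: C, 8–7.
A–G: A 9–6.
B vs C: B, 8–7.
B vs G: B preferred on 3+3+2 = 8 ballots; B wins 8–7.
C vs G: 5 to 10, G.
No alternative is unbeaten: A loses to C; B loses to A; C loses to B; G loses to A. In particular A > B > C > A is a majority cycle — no Condorcet winner exists.

none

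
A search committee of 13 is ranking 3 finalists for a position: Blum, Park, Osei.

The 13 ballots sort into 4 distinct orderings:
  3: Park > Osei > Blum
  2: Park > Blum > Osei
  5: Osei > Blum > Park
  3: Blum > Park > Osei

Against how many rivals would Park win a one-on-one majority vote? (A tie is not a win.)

Park against each rival (13 committee members):
Park vs Blum: 5 to 8, Blum.
Park vs Osei: Park, 8–5.
Park beats Osei; loses to Blum — 1 pairwise win.

1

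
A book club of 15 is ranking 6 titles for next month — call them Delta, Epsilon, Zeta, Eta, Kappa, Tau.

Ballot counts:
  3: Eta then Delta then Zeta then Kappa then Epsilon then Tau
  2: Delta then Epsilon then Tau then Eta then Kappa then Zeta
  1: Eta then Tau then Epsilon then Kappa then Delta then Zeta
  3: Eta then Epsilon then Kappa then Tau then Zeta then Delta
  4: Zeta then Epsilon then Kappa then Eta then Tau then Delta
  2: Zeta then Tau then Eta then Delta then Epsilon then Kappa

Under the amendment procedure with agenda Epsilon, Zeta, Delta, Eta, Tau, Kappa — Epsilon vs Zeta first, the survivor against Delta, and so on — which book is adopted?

Round 1: Epsilon vs Zeta — 6–9, Zeta advances.
Round 2: Zeta vs Delta — 9–6, Zeta advances.
Round 3: Zeta vs Eta — 6–9, Eta advances.
Round 4: Eta vs Tau — 11–4, Eta advances.
Round 5: Eta vs Kappa — 11–4, Eta advances.
The agenda winner is Eta.

Eta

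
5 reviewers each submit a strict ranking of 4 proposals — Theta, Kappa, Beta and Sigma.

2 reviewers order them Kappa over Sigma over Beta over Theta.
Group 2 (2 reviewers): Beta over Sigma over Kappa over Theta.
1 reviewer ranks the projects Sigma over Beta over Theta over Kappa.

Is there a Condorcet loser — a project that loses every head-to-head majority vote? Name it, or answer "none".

Pairwise majorities:
Theta vs Kappa: 1 to 4, Kappa.
Theta vs Beta: 0 for Theta, 5 for Beta — Beta by 5–0.
Theta vs Sigma: Theta preferred on 0 ballots; Sigma wins 5–0.
Kappa–Beta: Beta 3–2.
Kappa vs Sigma: Sigma wins 3–2.
Beta vs Sigma: Sigma, 3–2.
Theta is beaten in every head-to-head and is the Condorcet loser.

Theta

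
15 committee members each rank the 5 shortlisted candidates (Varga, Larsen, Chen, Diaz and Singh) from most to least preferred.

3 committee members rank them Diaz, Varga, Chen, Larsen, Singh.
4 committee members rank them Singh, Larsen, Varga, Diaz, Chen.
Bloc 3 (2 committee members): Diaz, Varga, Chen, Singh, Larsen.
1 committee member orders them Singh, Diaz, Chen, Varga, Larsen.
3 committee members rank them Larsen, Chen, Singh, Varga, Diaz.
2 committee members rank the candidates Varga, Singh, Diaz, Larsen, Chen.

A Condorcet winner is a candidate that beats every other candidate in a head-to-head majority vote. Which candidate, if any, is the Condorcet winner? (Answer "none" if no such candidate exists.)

Head-to-head results (15 committee members):
Varga vs Larsen: Varga wins 8–7.
Varga vs Chen: Varga wins 11–4.
Varga–Diaz: Varga 9–6.
Varga vs Singh: Singh wins 8–7.
Larsen–Chen: Larsen 9–6.
Larsen vs Diaz: Diaz, 8–7.
Larsen–Singh: Singh 9–6.
Chen vs Diaz: Diaz, 12–3.
Chen vs Singh: Chen wins 8–7.
Diaz–Singh: Singh 10–5.
Each candidate drops at least one matchup (Varga loses to Singh; Larsen loses to Varga; Chen loses to Varga; Diaz loses to Varga; Singh loses to Chen); the cycle Varga beats Chen beats Singh beats Varga rules out a Condorcet winner.

none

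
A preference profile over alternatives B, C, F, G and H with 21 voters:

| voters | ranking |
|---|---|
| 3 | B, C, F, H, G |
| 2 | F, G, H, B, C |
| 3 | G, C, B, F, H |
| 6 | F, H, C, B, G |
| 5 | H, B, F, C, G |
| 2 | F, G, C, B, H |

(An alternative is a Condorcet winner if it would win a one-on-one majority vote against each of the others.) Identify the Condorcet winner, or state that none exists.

Check each pair by majority over 21 ballots:
B vs C: C wins 11–10.
B vs F: B, 11–10.
B vs G: B, 14–7.
B–H: H 13–8.
C vs F: F wins 15–6.
C vs G: C wins 14–7.
C vs H: H, 13–8.
F vs G: F, 18–3.
F–H: F 16–5.
G–H: H 14–7.
Every alternative loses at least once (B loses to C; C loses to F; F loses to B; G loses to B; H loses to F). The majority relation contains the cycle B → F → C → B, so there is no Condorcet winner.

none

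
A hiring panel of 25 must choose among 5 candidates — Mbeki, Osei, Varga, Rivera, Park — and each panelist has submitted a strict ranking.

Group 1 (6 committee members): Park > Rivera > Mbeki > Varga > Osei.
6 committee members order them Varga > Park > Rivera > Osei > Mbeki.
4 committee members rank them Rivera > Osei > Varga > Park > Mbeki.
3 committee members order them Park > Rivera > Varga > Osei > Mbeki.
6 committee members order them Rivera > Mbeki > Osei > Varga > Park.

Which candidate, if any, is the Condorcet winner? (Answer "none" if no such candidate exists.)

Head-to-head results (25 committee members):
Mbeki vs Osei: 12 to 13, Osei.
Mbeki vs Varga: 12 to 13, Varga.
Mbeki vs Rivera: Mbeki is ranked higher on 0 ballots, Rivera on 25. Rivera wins 25–0.
Mbeki vs Park: 6 to 19, Park.
Osei vs Varga: Osei preferred on 4+6 = 10 ballots; Varga wins 15–10.
Osei vs Rivera: Osei preferred on 0 ballots; Rivera wins 25–0.
Osei vs Park: 4+6 = 10 for Osei, 15 for Park — Park by 15–10.
Varga vs Rivera: Varga is ranked higher on 6 ballots, Rivera on 19. Rivera wins 19–6.
Varga vs Park: 16 to 9, Varga.
Rivera vs Park: Rivera is ranked higher on 4+6 = 10 ballots, Park on 15. Park wins 15–10.
Each candidate drops at least one matchup (Mbeki loses to Osei; Osei loses to Varga; Varga loses to Rivera; Rivera loses to Park; Park loses to Varga); the cycle Varga → Park → Rivera → Varga rules out a Condorcet winner.

none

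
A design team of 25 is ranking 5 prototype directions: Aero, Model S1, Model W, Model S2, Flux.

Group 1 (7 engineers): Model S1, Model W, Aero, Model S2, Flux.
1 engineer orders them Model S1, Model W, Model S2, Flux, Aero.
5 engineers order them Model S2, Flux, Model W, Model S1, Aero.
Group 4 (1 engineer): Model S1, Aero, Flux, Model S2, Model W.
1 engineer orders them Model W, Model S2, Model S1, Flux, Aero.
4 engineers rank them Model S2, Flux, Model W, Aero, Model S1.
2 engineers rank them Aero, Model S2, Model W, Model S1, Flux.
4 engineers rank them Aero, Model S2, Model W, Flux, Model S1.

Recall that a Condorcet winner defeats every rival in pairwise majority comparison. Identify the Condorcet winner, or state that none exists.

none

Check each pair by majority over 25 ballots:
Aero vs Model S1: Model S1, 15–10.
Aero vs Model W: Model W, 18–7.
Aero vs Model S2: Aero, 14–11.
Aero–Flux: Aero 14–11.
Model S1–Model W: Model W 16–9.
Model S1–Model S2: Model S2 16–9.
Model S1–Flux: Flux 13–12.
Model W–Model S2: Model S2 16–9.
Model W vs Flux: Model W, 15–10.
Model S2 vs Flux: Model S2, 24–1.
Every design loses at least once (Aero loses to Model S1; Model S1 loses to Model W; Model W loses to Model S2; Model S2 loses to Aero; Flux loses to Aero). The majority relation contains the cycle Aero beats Model S2 beats Model S1 beats Aero, so there is no Condorcet winner.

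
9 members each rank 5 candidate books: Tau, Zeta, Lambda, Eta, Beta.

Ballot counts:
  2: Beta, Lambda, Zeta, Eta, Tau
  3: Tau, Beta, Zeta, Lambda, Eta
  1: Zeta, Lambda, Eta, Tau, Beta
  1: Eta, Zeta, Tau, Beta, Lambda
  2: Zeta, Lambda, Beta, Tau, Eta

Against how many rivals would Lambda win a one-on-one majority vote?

2

Lambda against each rival (9 members):
Lambda vs Tau: Lambda wins 5–4.
Lambda vs Zeta: Zeta, 7–2.
Lambda vs Eta: Lambda is ranked higher on 2+3+1+2 = 8 ballots, Eta on 1. Lambda wins 8–1.
Lambda vs Beta: Lambda is ranked higher on 1+2 = 3 ballots, Beta on 6. Beta wins 6–3.
Lambda beats Tau, Eta; loses to Zeta, Beta — 2 pairwise wins.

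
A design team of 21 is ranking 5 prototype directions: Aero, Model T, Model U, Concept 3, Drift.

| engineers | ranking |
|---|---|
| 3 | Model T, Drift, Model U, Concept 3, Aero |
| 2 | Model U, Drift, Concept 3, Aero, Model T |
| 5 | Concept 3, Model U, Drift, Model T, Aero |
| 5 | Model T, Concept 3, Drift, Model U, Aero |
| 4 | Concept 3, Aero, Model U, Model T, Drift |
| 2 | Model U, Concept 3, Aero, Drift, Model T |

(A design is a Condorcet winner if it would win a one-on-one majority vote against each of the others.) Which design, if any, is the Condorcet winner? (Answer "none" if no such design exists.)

Concept 3

Check each pair by majority over 21 ballots:
Aero vs Model T: 8 to 13, Model T.
Aero vs Model U: 4 for Aero, 17 for Model U — Model U by 17–4.
Aero vs Concept 3: 0 for Aero, 21 for Concept 3 — Concept 3 by 21–0.
Aero vs Drift: Aero is ranked higher on 4+2 = 6 ballots, Drift on 15. Drift wins 15–6.
Model T vs Model U: Model T preferred on 3+5 = 8 ballots; Model U wins 13–8.
Model T vs Concept 3: 8 to 13, Concept 3.
Model T vs Drift: 3+5+4 = 12 for Model T, 9 for Drift — Model T by 12–9.
Model U vs Concept 3: 3+2+2 = 7 for Model U, 14 for Concept 3 — Concept 3 by 14–7.
Model U vs Drift: Model U is ranked higher on 2+5+4+2 = 13 ballots, Drift on 8. Model U wins 13–8.
Concept 3 vs Drift: Concept 3 is ranked higher on 5+5+4+2 = 16 ballots, Drift on 5. Concept 3 wins 16–5.
Only Concept 3 has no losses; Concept 3 is the Condorcet winner.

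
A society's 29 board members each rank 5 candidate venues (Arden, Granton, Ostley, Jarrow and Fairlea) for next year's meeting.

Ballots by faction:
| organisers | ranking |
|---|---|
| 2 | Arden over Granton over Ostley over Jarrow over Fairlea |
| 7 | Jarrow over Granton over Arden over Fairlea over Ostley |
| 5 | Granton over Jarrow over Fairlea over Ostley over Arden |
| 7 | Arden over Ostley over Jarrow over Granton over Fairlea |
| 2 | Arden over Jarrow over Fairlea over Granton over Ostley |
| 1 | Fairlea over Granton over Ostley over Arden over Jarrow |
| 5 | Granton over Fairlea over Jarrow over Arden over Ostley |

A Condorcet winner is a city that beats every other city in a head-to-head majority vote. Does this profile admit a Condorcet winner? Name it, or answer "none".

Jarrow

Head-to-head results (29 organisers):
Arden vs Granton: 2+7+2 = 11 for Arden, 18 for Granton — Granton by 18–11.
Arden vs Ostley: Arden is ranked higher on 2+7+7+2+5 = 23 ballots, Ostley on 6. Arden wins 23–6.
Arden vs Jarrow: 12 to 17, Jarrow.
Arden vs Fairlea: Arden is ranked higher on 2+7+7+2 = 18 ballots, Fairlea on 11. Arden wins 18–11.
Granton vs Ostley: Granton preferred on 2+7+5+2+1+5 = 22 ballots; Granton wins 22–7.
Granton vs Jarrow: 13 to 16, Jarrow.
Granton vs Fairlea: Granton preferred on 2+7+5+7+5 = 26 ballots; Granton wins 26–3.
Ostley vs Jarrow: Ostley is ranked higher on 2+7+1 = 10 ballots, Jarrow on 19. Jarrow wins 19–10.
Ostley vs Fairlea: 9 to 20, Fairlea.
Jarrow vs Fairlea: Jarrow is ranked higher on 2+7+5+7+2 = 23 ballots, Fairlea on 6. Jarrow wins 23–6.
Jarrow defeats every rival head-to-head and is the Condorcet winner.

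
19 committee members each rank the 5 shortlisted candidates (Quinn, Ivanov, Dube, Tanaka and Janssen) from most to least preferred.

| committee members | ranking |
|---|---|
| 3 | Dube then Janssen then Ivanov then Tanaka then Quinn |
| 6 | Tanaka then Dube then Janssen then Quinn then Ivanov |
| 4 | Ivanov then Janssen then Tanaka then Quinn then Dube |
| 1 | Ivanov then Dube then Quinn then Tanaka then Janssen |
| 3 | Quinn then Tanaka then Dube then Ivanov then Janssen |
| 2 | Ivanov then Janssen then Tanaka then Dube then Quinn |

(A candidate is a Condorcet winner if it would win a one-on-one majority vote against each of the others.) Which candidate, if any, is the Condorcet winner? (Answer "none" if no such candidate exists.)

Pairwise majorities:
Quinn–Ivanov: Ivanov 10–9.
Quinn vs Dube: Dube wins 12–7.
Quinn vs Tanaka: Tanaka, 15–4.
Quinn vs Janssen: Janssen, 15–4.
Ivanov–Dube: Dube 12–7.
Ivanov–Tanaka: Ivanov 10–9.
Ivanov–Janssen: Ivanov 10–9.
Dube vs Tanaka: Tanaka, 15–4.
Dube vs Janssen: Dube wins 13–6.
Tanaka vs Janssen: Tanaka wins 10–9.
Every candidate loses at least once (Quinn loses to Ivanov; Ivanov loses to Dube; Dube loses to Tanaka; Tanaka loses to Ivanov; Janssen loses to Ivanov). The majority relation contains the cycle Ivanov beats Tanaka beats Dube beats Ivanov, so there is no Condorcet winner.

none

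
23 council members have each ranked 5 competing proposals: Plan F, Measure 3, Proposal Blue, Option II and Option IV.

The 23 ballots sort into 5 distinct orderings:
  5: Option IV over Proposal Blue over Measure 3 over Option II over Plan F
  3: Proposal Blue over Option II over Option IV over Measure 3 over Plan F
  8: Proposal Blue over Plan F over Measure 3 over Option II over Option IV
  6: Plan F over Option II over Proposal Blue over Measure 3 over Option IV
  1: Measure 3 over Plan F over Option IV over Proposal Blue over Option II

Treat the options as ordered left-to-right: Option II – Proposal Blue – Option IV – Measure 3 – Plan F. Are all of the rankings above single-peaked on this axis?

Axis positions: Option II=1, Proposal Blue=2, Option IV=3, Measure 3=4, Plan F=5.
Bloc 1 (peak Option IV at position 3): ranking walks positions 3-2-4-1-5, expanding outward from the peak — single-peaked.
Bloc 2 (peak Proposal Blue at position 2): ranking walks positions 2-1-3-4-5, expanding outward from the peak — single-peaked.
Bloc 3: ranking walks positions 2-5-4-1-3; Plan F is ranked above Option IV even though Option IV lies between Plan F and the peak Proposal Blue on the axis — preferences dip and rise again. Not single-peaked.
Bloc 4: ranking walks positions 5-1-2-4-3; Option II is ranked above Measure 3 even though Measure 3 lies between Option II and the peak Plan F on the axis — preferences dip and rise again. Not single-peaked.
Bloc 5 (peak Measure 3 at position 4): ranking walks positions 4-5-3-2-1, expanding outward from the peak — single-peaked.
Bloc 3 violates single-peakedness, so the profile is not single-peaked on this axis.

no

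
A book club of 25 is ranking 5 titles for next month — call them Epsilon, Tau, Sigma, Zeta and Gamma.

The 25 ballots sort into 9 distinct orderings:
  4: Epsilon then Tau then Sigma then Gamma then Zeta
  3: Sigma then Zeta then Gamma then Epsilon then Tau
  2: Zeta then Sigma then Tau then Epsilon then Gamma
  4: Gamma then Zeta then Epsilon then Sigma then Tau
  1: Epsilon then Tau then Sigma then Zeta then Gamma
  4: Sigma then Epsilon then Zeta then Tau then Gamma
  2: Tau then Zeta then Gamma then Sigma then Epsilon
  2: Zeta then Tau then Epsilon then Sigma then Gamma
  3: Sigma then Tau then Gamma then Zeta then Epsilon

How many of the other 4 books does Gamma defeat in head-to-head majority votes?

Gamma against each rival (25 members):
Gamma vs Epsilon: Epsilon, 13–12.
Gamma vs Tau: Tau, 18–7.
Gamma vs Sigma: 6 to 19, Sigma.
Gamma vs Zeta: Zeta, 14–11.
Gamma beats no one; loses to Epsilon, Tau, Sigma, Zeta — 0 pairwise wins.

0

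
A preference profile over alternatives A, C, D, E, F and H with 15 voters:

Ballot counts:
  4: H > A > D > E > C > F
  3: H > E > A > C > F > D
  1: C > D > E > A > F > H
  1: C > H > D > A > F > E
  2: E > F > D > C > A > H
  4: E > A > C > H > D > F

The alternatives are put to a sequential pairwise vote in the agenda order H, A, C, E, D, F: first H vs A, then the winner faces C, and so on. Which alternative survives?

Round 1: H vs A — 8–7, H advances.
Round 2: H vs C — 7–8, C advances.
Round 3: C vs E — 2–13, E advances.
Round 4: E vs D — 9–6, E advances.
Round 5: E vs F — 14–1, E advances.
E survives the agenda.

E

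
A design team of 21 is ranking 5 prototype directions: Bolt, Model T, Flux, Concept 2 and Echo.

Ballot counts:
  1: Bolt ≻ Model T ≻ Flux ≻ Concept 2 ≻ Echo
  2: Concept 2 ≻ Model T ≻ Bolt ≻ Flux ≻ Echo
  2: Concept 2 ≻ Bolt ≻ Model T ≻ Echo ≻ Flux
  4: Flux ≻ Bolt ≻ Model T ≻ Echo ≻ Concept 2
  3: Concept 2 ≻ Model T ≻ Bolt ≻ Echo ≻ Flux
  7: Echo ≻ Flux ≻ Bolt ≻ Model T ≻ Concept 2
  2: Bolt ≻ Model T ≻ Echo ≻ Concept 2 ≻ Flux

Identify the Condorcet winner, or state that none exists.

none

Check each pair by majority over 21 ballots:
Bolt vs Model T: Bolt wins 16–5.
Bolt–Flux: Flux 11–10.
Bolt vs Concept 2: Bolt wins 14–7.
Bolt–Echo: Bolt 14–7.
Model T vs Flux: Flux, 11–10.
Model T vs Concept 2: Model T wins 14–7.
Model T–Echo: Model T 14–7.
Flux vs Concept 2: Flux, 12–9.
Flux–Echo: Echo 14–7.
Concept 2 vs Echo: Echo, 13–8.
No design is unbeaten: Bolt loses to Flux; Model T loses to Bolt; Flux loses to Echo; Concept 2 loses to Bolt; Echo loses to Bolt. In particular Bolt > Echo > Flux > Bolt is a majority cycle — no Condorcet winner exists.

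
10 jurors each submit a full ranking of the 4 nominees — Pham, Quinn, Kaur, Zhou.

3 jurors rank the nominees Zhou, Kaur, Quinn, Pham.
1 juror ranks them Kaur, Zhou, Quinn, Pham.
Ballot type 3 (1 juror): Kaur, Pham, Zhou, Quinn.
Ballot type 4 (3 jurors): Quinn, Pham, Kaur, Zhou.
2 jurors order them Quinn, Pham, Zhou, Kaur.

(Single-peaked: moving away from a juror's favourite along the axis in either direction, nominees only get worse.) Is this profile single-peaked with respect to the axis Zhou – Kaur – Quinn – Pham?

Axis positions: Zhou=1, Kaur=2, Quinn=3, Pham=4.
Ballot type 1 (peak Zhou at position 1): ranking walks positions 1-2-3-4, expanding outward from the peak — single-peaked.
Ballot type 2 (peak Kaur at position 2): ranking walks positions 2-1-3-4, expanding outward from the peak — single-peaked.
Ballot type 3: ranking walks positions 2-4-1-3; Pham is ranked above Quinn even though Quinn lies between Pham and the peak Kaur on the axis — preferences dip and rise again. Not single-peaked.
Ballot type 4 (peak Quinn at position 3): ranking walks positions 3-4-2-1, expanding outward from the peak — single-peaked.
Ballot type 5: ranking walks positions 3-4-1-2; Zhou is ranked above Kaur even though Kaur lies between Zhou and the peak Quinn on the axis — preferences dip and rise again. Not single-peaked.
Ballot type 3 violates single-peakedness, so the profile is not single-peaked on this axis.

no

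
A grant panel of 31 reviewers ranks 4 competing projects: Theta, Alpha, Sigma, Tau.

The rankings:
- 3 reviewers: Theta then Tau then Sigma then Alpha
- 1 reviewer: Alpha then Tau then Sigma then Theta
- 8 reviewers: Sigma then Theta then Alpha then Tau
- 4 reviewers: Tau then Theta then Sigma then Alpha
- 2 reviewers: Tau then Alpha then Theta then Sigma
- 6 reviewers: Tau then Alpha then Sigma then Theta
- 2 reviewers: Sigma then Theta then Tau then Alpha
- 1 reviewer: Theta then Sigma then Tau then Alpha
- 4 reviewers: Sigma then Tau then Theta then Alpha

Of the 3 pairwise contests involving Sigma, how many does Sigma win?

Sigma against each rival (31 reviewers):
Sigma vs Theta: Sigma, 21–10.
Sigma vs Alpha: 3+8+4+2+1+4 = 22 for Sigma, 9 for Alpha — Sigma by 22–9.
Sigma vs Tau: Sigma preferred on 8+2+1+4 = 15 ballots; Tau wins 16–15.
Sigma beats Theta, Alpha; loses to Tau — 2 pairwise wins.

2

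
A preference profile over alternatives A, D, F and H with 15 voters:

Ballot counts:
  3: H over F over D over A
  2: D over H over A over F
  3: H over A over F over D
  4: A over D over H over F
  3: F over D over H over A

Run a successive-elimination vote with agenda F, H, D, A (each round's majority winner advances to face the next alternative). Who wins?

D

Round 1: F vs H — 3–12, H advances.
Round 2: H vs D — 6–9, D advances.
Round 3: D vs A — 8–7, D advances.
The agenda winner is D.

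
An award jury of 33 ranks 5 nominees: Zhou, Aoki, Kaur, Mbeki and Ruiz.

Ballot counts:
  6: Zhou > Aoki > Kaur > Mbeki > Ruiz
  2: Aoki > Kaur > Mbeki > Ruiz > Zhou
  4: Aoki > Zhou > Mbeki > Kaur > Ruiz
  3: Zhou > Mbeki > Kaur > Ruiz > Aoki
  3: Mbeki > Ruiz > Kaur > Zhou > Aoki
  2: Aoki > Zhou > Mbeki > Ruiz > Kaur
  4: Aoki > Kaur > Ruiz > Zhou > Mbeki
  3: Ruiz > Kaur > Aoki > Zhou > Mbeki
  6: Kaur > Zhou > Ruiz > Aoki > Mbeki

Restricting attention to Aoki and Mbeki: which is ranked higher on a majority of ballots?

Aoki

Ballots ranking Aoki above Mbeki: 6 + 2 + 4 + 2 + 4 + 3 + 6 = 27.
Ballots ranking Mbeki above Aoki: 33 − 27 = 6.
Aoki wins the head-to-head 27–6.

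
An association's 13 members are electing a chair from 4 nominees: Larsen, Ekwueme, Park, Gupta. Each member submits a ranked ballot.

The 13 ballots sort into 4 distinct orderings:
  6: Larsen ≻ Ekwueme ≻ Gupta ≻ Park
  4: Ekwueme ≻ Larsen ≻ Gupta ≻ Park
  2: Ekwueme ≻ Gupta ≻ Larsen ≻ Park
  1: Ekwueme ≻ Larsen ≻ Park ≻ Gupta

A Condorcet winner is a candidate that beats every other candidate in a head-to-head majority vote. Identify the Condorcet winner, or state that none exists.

Check each pair by majority over 13 ballots:
Larsen vs Ekwueme: Ekwueme wins 7–6.
Larsen vs Park: Larsen wins 13–0.
Larsen–Gupta: Larsen 11–2.
Ekwueme–Park: Ekwueme 13–0.
Ekwueme vs Gupta: Ekwueme wins 13–0.
Park–Gupta: Gupta 12–1.
Ekwueme wins every pairwise contest, so Ekwueme is the Condorcet winner.

Ekwueme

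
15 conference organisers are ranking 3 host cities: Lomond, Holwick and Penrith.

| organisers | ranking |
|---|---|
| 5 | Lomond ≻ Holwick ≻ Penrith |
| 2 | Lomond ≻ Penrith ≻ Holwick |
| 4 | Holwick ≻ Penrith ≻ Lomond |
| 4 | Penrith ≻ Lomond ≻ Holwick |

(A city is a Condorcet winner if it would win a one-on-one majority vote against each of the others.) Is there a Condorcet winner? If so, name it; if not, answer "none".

none

Check each pair by majority over 15 ballots:
Lomond vs Holwick: 11 to 4, Lomond.
Lomond vs Penrith: 5+2 = 7 for Lomond, 8 for Penrith — Penrith by 8–7.
Holwick vs Penrith: 9 to 6, Holwick.
No city is unbeaten: Lomond loses to Penrith; Holwick loses to Lomond; Penrith loses to Holwick. In particular Lomond → Holwick → Penrith → Lomond is a majority cycle — no Condorcet winner exists.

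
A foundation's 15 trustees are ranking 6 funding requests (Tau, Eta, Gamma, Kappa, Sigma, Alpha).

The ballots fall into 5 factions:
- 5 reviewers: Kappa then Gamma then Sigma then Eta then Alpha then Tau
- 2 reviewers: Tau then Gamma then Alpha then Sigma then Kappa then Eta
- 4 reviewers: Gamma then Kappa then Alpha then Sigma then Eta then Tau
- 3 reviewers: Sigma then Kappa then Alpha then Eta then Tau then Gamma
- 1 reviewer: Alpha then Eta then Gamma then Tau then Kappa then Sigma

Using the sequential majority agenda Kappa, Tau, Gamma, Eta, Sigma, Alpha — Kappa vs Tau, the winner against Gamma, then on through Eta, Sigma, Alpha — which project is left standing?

Round 1: Kappa vs Tau — 12–3, Kappa advances.
Round 2: Kappa vs Gamma — 8–7, Kappa advances.
Round 3: Kappa vs Eta — 14–1, Kappa advances.
Round 4: Kappa vs Sigma — 10–5, Kappa advances.
Round 5: Kappa vs Alpha — 12–3, Kappa advances.
Kappa survives the agenda.

Kappa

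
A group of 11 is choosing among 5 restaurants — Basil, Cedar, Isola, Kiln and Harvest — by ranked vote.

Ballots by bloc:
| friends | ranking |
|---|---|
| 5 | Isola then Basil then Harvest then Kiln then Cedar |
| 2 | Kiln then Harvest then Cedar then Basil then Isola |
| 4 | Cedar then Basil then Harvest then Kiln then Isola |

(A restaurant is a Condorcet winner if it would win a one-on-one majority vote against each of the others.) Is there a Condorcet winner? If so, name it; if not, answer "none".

Check each pair by majority over 11 ballots:
Basil vs Cedar: Basil is ranked higher on 5 ballots, Cedar on 6. Cedar wins 6–5.
Basil–Isola: Basil 6–5.
Basil vs Kiln: Basil is ranked higher on 5+4 = 9 ballots, Kiln on 2. Basil wins 9–2.
Basil vs Harvest: Basil wins 9–2.
Cedar vs Isola: Cedar wins 6–5.
Cedar vs Kiln: Cedar preferred on 4 ballots; Kiln wins 7–4.
Cedar vs Harvest: 4 to 7, Harvest.
Isola–Kiln: Kiln 6–5.
Isola–Harvest: Harvest 6–5.
Kiln vs Harvest: Kiln is ranked higher on 2 ballots, Harvest on 9. Harvest wins 9–2.
Each restaurant drops at least one matchup (Basil loses to Cedar; Cedar loses to Kiln; Isola loses to Basil; Kiln loses to Basil; Harvest loses to Basil); the cycle Basil → Kiln → Cedar → Basil rules out a Condorcet winner.

none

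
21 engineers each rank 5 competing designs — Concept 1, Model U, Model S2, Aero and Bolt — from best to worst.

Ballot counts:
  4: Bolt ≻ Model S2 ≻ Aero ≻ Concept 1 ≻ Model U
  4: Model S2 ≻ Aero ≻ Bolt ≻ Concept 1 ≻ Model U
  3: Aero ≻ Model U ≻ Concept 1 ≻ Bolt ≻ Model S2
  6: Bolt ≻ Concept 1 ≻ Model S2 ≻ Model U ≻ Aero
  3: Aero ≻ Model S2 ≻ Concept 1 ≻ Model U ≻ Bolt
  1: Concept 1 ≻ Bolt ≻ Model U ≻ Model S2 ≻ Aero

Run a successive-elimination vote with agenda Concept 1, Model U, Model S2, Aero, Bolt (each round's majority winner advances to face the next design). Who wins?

Bolt

Round 1: Concept 1 vs Model U — 18–3, Concept 1 advances.
Round 2: Concept 1 vs Model S2 — 10–11, Model S2 advances.
Round 3: Model S2 vs Aero — 15–6, Model S2 advances.
Round 4: Model S2 vs Bolt — 7–14, Bolt advances.
Bolt survives the agenda.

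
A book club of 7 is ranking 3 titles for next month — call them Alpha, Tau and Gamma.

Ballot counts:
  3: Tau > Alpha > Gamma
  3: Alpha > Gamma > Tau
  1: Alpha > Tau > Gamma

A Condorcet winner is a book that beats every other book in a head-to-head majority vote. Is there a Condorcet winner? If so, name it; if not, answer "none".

Head-to-head results (7 members):
Alpha vs Tau: Alpha is ranked higher on 3+1 = 4 ballots, Tau on 3. Alpha wins 4–3.
Alpha vs Gamma: Alpha preferred on 3+3+1 = 7 ballots; Alpha wins 7–0.
Tau vs Gamma: Tau preferred on 3+1 = 4 ballots; Tau wins 4–3.
Alpha wins every pairwise contest, so Alpha is the Condorcet winner.

Alpha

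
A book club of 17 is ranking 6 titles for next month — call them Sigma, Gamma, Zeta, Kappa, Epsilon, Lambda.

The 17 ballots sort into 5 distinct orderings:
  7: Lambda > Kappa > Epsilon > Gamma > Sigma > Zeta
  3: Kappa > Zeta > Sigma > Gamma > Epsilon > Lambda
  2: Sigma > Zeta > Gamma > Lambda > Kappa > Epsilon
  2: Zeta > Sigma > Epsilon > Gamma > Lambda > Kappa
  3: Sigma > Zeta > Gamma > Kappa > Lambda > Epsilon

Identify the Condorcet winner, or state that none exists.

Check each pair by majority over 17 ballots:
Sigma vs Gamma: Sigma preferred on 3+2+2+3 = 10 ballots; Sigma wins 10–7.
Sigma vs Zeta: Sigma preferred on 7+2+3 = 12 ballots; Sigma wins 12–5.
Sigma vs Kappa: Sigma preferred on 2+2+3 = 7 ballots; Kappa wins 10–7.
Sigma vs Epsilon: Sigma is ranked higher on 3+2+2+3 = 10 ballots, Epsilon on 7. Sigma wins 10–7.
Sigma vs Lambda: Sigma is ranked higher on 3+2+2+3 = 10 ballots, Lambda on 7. Sigma wins 10–7.
Gamma vs Zeta: Gamma preferred on 7 ballots; Zeta wins 10–7.
Gamma vs Kappa: Gamma preferred on 2+2+3 = 7 ballots; Kappa wins 10–7.
Gamma vs Epsilon: Gamma preferred on 3+2+3 = 8 ballots; Epsilon wins 9–8.
Gamma vs Lambda: Gamma preferred on 3+2+2+3 = 10 ballots; Gamma wins 10–7.
Zeta vs Kappa: Zeta is ranked higher on 2+2+3 = 7 ballots, Kappa on 10. Kappa wins 10–7.
Zeta vs Epsilon: 3+2+2+3 = 10 for Zeta, 7 for Epsilon — Zeta by 10–7.
Zeta vs Lambda: 10 to 7, Zeta.
Kappa vs Epsilon: Kappa is ranked higher on 7+3+2+3 = 15 ballots, Epsilon on 2. Kappa wins 15–2.
Kappa vs Lambda: Kappa is ranked higher on 3+3 = 6 ballots, Lambda on 11. Lambda wins 11–6.
Epsilon vs Lambda: Epsilon preferred on 3+2 = 5 ballots; Lambda wins 12–5.
No book is unbeaten: Sigma loses to Kappa; Gamma loses to Sigma; Zeta loses to Sigma; Kappa loses to Lambda; Epsilon loses to Sigma; Lambda loses to Sigma. In particular Sigma > Lambda > Kappa > Sigma is a majority cycle — no Condorcet winner exists.

none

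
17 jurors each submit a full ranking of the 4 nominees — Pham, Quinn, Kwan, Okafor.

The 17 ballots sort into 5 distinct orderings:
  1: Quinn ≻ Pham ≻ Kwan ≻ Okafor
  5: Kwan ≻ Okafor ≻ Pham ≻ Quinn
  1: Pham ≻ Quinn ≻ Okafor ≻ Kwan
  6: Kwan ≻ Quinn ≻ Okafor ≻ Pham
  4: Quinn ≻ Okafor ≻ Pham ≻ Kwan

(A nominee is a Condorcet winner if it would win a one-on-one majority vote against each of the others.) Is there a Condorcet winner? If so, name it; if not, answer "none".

Kwan

Check each pair by majority over 17 ballots:
Pham vs Quinn: Pham preferred on 5+1 = 6 ballots; Quinn wins 11–6.
Pham vs Kwan: 6 to 11, Kwan.
Pham vs Okafor: Pham is ranked higher on 1+1 = 2 ballots, Okafor on 15. Okafor wins 15–2.
Quinn vs Kwan: Quinn is ranked higher on 1+1+4 = 6 ballots, Kwan on 11. Kwan wins 11–6.
Quinn vs Okafor: Quinn preferred on 1+1+6+4 = 12 ballots; Quinn wins 12–5.
Kwan vs Okafor: 12 to 5, Kwan.
Kwan wins every pairwise contest, so Kwan is the Condorcet winner.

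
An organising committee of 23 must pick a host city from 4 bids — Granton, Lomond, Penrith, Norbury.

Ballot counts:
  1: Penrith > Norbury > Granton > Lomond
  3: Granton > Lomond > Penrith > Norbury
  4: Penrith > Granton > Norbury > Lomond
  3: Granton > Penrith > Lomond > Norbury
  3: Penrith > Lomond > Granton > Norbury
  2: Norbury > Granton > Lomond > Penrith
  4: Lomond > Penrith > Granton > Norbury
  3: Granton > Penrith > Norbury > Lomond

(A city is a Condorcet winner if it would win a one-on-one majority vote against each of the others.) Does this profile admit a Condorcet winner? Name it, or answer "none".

Check each pair by majority over 23 ballots:
Granton vs Lomond: Granton is ranked higher on 1+3+4+3+2+3 = 16 ballots, Lomond on 7. Granton wins 16–7.
Granton vs Penrith: 11 to 12, Penrith.
Granton vs Norbury: 3+4+3+3+4+3 = 20 for Granton, 3 for Norbury — Granton by 20–3.
Lomond vs Penrith: 3+2+4 = 9 for Lomond, 14 for Penrith — Penrith by 14–9.
Lomond vs Norbury: 3+3+3+4 = 13 for Lomond, 10 for Norbury — Lomond by 13–10.
Penrith vs Norbury: Penrith is ranked higher on 21 ballots, Norbury on 2. Penrith wins 21–2.
Only Penrith has no losses; Penrith is the Condorcet winner.

Penrith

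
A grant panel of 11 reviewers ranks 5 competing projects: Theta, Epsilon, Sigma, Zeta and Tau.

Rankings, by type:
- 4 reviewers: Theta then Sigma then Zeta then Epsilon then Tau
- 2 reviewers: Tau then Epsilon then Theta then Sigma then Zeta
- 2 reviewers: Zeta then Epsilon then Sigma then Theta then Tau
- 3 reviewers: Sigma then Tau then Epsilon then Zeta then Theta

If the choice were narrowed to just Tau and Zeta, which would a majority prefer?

Zeta

Ballots ranking Tau above Zeta: 2 + 3 = 5.
Ballots ranking Zeta above Tau: 11 − 5 = 6.
Zeta wins the head-to-head 6–5.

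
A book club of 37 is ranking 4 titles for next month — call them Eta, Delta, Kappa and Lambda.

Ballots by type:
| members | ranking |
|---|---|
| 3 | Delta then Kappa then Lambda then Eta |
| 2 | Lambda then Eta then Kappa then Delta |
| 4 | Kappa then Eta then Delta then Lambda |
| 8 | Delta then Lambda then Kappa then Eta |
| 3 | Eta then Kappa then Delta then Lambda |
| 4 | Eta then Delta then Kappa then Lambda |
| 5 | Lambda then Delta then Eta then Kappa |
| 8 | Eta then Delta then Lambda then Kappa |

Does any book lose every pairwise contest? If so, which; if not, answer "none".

Kappa

Head-to-head results (37 members):
Eta vs Delta: Eta, 21–16.
Eta vs Kappa: 22 to 15, Eta.
Eta vs Lambda: Eta preferred on 4+3+4+8 = 19 ballots; Eta wins 19–18.
Delta–Kappa: Delta 28–9.
Delta vs Lambda: Delta is ranked higher on 3+4+8+3+4+8 = 30 ballots, Lambda on 7. Delta wins 30–7.
Kappa vs Lambda: Lambda wins 23–14.
Kappa is beaten in every head-to-head and is the Condorcet loser.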